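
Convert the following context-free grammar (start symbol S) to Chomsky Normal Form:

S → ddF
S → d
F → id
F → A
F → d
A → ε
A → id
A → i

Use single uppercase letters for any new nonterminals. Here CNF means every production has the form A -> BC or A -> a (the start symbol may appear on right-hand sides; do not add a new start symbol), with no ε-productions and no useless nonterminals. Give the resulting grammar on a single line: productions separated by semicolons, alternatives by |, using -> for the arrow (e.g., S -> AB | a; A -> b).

Nullable: {A, F}; after ε-elimination: S -> d | dd | ddF; A -> i | id; F -> A | d | id.
After unit-elimination: S -> d | dd | ddF; A -> i | id; F -> d | i | id.
TERM: introduce C -> d, B -> i and substitute in every rule of length ≥2.
BIN: S -> CCF becomes S -> CD, D -> CF.
Drop unreachable/unproductive: A.

S -> d | CC | CD; B -> i; C -> d; D -> CF; F -> d | i | BC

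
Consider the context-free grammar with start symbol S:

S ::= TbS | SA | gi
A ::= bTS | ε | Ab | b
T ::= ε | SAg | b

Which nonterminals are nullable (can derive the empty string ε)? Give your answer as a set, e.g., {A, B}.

{A, T}

Directly nullable (have an ε-rule): {A, T}.
Not nullable: S — each has a terminal in every rule's right-hand side or depends on a non-nullable symbol.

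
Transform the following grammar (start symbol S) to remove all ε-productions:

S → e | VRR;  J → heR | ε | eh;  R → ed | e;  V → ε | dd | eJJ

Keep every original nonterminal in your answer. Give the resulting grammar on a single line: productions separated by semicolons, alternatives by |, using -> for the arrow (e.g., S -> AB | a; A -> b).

Nullable set: {J, V}.
S -> VRR: V nullable, giving RR | VRR.
Drop J -> ε.
Drop V -> ε.
V -> eJJ: J, J nullable, giving e | eJ | eJJ.
Unchanged (no nullable symbols): S -> e; J -> eh; J -> heR; R -> e; R -> ed; V -> dd.

S -> e | RR | VRR; J -> eh | heR; R -> e | ed; V -> e | dd | eJ | eJJ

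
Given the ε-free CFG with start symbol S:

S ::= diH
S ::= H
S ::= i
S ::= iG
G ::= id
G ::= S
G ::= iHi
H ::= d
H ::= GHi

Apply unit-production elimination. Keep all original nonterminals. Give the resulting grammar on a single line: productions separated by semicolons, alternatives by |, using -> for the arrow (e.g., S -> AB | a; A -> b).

S -> d | i | iG | GHi | diH; G -> d | i | iG | id | GHi | diH | iHi; H -> d | GHi

Unit productions: G->S, S->H.
Unit pairs (A ⇒* B via units): (G,H), (G,S), (S,H).
S: inherits non-unit rules of {H, S} → GHi | d | diH | i | iG.
G: inherits non-unit rules of {G, H, S} → GHi | d | diH | i | iG | iHi | id.
H: inherits non-unit rules of {H} → GHi | d.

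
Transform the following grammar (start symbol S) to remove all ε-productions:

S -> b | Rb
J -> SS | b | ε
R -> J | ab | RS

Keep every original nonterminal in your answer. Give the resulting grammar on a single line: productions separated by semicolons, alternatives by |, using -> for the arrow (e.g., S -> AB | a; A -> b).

S -> b | Rb; J -> b | SS; R -> J | S | RS | ab

Nullable set: {J, R}.
S -> Rb: R nullable, giving Rb | b.
Drop J -> ε.
R -> J: J nullable, giving J.
R -> RS: R nullable, giving RS | S.
Unchanged (no nullable symbols): S -> b; J -> SS; J -> b; R -> ab.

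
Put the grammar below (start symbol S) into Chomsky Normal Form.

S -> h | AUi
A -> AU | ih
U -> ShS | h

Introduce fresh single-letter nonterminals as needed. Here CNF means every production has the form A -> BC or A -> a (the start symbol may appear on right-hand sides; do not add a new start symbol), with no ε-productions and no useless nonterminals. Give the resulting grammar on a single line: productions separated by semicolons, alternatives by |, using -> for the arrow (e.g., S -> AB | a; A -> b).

No ε-productions.
No unit productions to eliminate.
TERM: introduce C -> h, B -> i and substitute in every rule of length ≥2.
BIN: S -> AUB becomes S -> AD, D -> UB; U -> SCS becomes U -> SE, E -> CS.

S -> h | AD; A -> AU | BC; B -> i; C -> h; D -> UB; E -> CS; U -> h | SE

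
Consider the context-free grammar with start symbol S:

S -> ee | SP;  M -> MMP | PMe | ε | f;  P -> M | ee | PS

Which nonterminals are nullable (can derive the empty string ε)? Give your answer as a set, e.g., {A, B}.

Directly nullable (have an ε-rule): {M}.
P is nullable via P -> M (every symbol on the right is already known nullable).
Not nullable: S — each has a terminal in every rule's right-hand side or depends on a non-nullable symbol.

{M, P}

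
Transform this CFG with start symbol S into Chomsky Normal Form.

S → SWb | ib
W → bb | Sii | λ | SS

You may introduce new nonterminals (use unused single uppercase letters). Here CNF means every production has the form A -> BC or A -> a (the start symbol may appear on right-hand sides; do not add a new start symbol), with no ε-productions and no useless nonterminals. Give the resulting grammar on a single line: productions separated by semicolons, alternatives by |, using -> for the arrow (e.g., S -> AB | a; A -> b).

Nullable: {W}; after ε-elimination: S -> Sb | ib | SWb; W -> SS | bb | Sii.
No unit productions to eliminate.
TERM: introduce A -> b, B -> i and substitute in every rule of length ≥2.
BIN: S -> SWA becomes S -> SC, C -> WA; W -> SBB becomes W -> SD, D -> BB.

S -> BA | SA | SC; A -> b; B -> i; C -> WA; D -> BB; W -> AA | SD | SS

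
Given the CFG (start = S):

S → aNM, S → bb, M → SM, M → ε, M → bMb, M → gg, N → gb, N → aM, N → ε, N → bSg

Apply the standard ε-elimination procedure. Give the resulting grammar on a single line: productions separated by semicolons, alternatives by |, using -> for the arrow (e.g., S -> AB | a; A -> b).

S -> a | aM | aN | bb | aNM; M -> S | SM | bb | gg | bMb; N -> a | aM | gb | bSg

Nullable set: {M, N}.
S -> aNM: N, M nullable, giving a | aM | aN | aNM.
Drop M -> ε.
M -> SM: M nullable, giving S | SM.
M -> bMb: M nullable, giving bMb | bb.
Drop N -> ε.
N -> aM: M nullable, giving a | aM.
Unchanged (no nullable symbols): S -> bb; M -> gg; N -> bSg; N -> gb.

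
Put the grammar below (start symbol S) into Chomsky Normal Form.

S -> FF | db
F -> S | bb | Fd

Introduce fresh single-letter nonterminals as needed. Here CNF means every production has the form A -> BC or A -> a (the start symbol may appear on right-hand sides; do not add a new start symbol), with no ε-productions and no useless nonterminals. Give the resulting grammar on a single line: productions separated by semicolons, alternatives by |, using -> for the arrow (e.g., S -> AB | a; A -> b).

No ε-productions.
After unit-elimination: S -> FF | db; F -> FF | Fd | bb | db.
TERM: introduce B -> b, A -> d and substitute in every rule of length ≥2.

S -> AB | FF; A -> d; B -> b; F -> AB | BB | FA | FF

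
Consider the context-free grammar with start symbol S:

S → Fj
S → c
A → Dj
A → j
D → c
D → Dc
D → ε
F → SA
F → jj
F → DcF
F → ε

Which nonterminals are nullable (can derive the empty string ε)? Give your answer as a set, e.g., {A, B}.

Directly nullable (have an ε-rule): {D, F}.
Not nullable: A, S — each has a terminal in every rule's right-hand side or depends on a non-nullable symbol.

{D, F}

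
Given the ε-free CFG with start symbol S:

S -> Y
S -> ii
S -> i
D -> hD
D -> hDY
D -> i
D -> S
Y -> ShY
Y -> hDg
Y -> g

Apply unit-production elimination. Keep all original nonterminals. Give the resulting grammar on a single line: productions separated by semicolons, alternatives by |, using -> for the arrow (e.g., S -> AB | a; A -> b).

S -> g | i | ii | ShY | hDg; D -> g | i | hD | ii | ShY | hDY | hDg; Y -> g | ShY | hDg

Unit productions: D->S, S->Y.
Unit pairs (A ⇒* B via units): (D,S), (D,Y), (S,Y).
S: inherits non-unit rules of {S, Y} → ShY | g | hDg | i | ii.
D: inherits non-unit rules of {D, S, Y} → ShY | g | hD | hDY | hDg | i | ii.
Y: inherits non-unit rules of {Y} → ShY | g | hDg.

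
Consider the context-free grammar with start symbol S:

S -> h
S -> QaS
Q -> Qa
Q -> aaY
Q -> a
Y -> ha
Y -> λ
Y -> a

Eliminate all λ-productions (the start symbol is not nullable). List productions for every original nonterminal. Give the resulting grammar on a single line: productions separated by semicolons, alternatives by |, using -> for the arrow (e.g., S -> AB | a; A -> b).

Nullable set: {Y}.
Q -> aaY: Y nullable, giving aa | aaY.
Drop Y -> λ.
Unchanged (no nullable symbols): S -> QaS; S -> h; Q -> Qa; Q -> a; Y -> a; Y -> ha.

S -> h | QaS; Q -> a | Qa | aa | aaY; Y -> a | ha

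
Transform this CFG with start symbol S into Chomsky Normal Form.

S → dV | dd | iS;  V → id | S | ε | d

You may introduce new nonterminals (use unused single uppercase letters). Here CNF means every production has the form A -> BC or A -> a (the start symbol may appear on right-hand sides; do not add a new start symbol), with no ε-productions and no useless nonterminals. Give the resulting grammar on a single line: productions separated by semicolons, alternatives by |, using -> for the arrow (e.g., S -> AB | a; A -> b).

S -> d | AA | AV | BS; A -> d; B -> i; V -> d | AA | AV | BA | BS

Nullable: {V}; after ε-elimination: S -> d | dV | dd | iS; V -> S | d | id.
After unit-elimination: S -> d | dV | dd | iS; V -> d | dV | dd | iS | id.
TERM: introduce A -> d, B -> i and substitute in every rule of length ≥2.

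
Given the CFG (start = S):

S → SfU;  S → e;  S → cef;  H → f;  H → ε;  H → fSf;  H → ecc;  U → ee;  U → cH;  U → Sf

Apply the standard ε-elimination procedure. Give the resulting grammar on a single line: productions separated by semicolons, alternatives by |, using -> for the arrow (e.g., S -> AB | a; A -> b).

S -> e | SfU | cef; H -> f | ecc | fSf; U -> c | Sf | cH | ee

Nullable set: {H}.
Drop H -> ε.
U -> cH: H nullable, giving c | cH.
Unchanged (no nullable symbols): S -> SfU; S -> cef; S -> e; H -> ecc; H -> f; H -> fSf; U -> Sf; U -> ee.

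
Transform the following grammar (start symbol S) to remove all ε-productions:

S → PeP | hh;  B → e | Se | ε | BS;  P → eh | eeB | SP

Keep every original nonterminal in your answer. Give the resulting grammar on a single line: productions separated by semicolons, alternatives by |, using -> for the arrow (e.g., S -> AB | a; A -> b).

S -> hh | PeP; B -> S | e | BS | Se; P -> SP | ee | eh | eeB

Nullable set: {B}.
Drop B -> ε.
B -> BS: B nullable, giving BS | S.
P -> eeB: B nullable, giving ee | eeB.
Unchanged (no nullable symbols): S -> PeP; S -> hh; B -> Se; B -> e; P -> SP; P -> eh.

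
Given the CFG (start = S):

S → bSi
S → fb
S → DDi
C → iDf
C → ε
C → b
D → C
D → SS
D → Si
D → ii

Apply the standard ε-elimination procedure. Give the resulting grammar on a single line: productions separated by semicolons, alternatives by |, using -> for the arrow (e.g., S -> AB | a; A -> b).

Nullable set: {C, D}.
S -> DDi: D, D nullable, giving DDi | Di | i.
Drop C -> ε.
C -> iDf: D nullable, giving iDf | if.
D -> C: C nullable, giving C.
Unchanged (no nullable symbols): S -> bSi; S -> fb; C -> b; D -> SS; D -> Si; D -> ii.

S -> i | Di | fb | DDi | bSi; C -> b | if | iDf; D -> C | SS | Si | ii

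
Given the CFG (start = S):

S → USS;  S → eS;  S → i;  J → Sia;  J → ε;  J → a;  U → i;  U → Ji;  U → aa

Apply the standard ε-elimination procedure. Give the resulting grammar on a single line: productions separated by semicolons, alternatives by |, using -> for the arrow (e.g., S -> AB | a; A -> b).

S -> i | eS | USS; J -> a | Sia; U -> i | Ji | aa

Nullable set: {J}.
Drop J -> ε.
U -> Ji: J nullable, giving Ji | i.
Unchanged (no nullable symbols): S -> USS; S -> eS; S -> i; J -> Sia; J -> a; U -> aa; U -> i.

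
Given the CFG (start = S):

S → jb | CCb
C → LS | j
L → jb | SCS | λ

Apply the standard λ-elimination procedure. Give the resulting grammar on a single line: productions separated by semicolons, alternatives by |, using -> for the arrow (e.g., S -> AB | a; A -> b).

S -> jb | CCb; C -> S | j | LS; L -> jb | SCS

Nullable set: {L}.
C -> LS: L nullable, giving LS | S.
Drop L -> λ.
Unchanged (no nullable symbols): S -> CCb; S -> jb; C -> j; L -> SCS; L -> jb.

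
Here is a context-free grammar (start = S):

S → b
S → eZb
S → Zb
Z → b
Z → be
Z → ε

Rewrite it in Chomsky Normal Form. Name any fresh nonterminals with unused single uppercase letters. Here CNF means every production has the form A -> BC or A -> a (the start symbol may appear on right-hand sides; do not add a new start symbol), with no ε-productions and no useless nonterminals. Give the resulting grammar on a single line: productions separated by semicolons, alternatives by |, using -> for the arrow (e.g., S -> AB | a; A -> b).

Nullable: {Z}; after ε-elimination: S -> b | Zb | eb | eZb; Z -> b | be.
No unit productions to eliminate.
TERM: introduce A -> b, B -> e and substitute in every rule of length ≥2.
BIN: S -> BZA becomes S -> BC, C -> ZA.

S -> b | BA | BC | ZA; A -> b; B -> e; C -> ZA; Z -> b | AB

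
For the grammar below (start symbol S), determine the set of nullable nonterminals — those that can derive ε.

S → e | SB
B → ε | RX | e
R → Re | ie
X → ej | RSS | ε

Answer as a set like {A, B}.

{B, X}

Directly nullable (have an ε-rule): {B, X}.
Not nullable: R, S — each has a terminal in every rule's right-hand side or depends on a non-nullable symbol.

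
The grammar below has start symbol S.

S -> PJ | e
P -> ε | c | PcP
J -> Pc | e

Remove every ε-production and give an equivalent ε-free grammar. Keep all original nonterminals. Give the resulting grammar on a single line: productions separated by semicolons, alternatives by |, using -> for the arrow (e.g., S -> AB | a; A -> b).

S -> J | e | PJ; J -> c | e | Pc; P -> c | Pc | cP | PcP

Nullable set: {P}.
S -> PJ: P nullable, giving J | PJ.
J -> Pc: P nullable, giving Pc | c.
Drop P -> ε.
P -> PcP: P, P nullable, giving Pc | PcP | c | cP.
Unchanged (no nullable symbols): S -> e; J -> e; P -> c.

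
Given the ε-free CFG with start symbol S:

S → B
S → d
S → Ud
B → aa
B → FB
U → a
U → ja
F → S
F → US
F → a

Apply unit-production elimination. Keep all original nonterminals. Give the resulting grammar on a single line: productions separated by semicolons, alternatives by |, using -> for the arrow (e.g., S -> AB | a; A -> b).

Unit productions: F->S, S->B.
Unit pairs (A ⇒* B via units): (F,B), (F,S), (S,B).
S: inherits non-unit rules of {B, S} → FB | Ud | aa | d.
B: inherits non-unit rules of {B} → FB | aa.
F: inherits non-unit rules of {B, F, S} → FB | US | Ud | a | aa | d.
U: inherits non-unit rules of {U} → a | ja.

S -> d | FB | Ud | aa; B -> FB | aa; F -> a | d | FB | US | Ud | aa; U -> a | ja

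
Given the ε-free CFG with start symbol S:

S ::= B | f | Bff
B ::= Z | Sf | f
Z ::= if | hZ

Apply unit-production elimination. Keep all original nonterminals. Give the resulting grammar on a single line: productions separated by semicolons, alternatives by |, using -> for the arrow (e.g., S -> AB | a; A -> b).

S -> f | Sf | hZ | if | Bff; B -> f | Sf | hZ | if; Z -> hZ | if

Unit productions: B->Z, S->B.
Unit pairs (A ⇒* B via units): (B,Z), (S,B), (S,Z).
S: inherits non-unit rules of {B, S, Z} → Bff | Sf | f | hZ | if.
B: inherits non-unit rules of {B, Z} → Sf | f | hZ | if.
Z: inherits non-unit rules of {Z} → hZ | if.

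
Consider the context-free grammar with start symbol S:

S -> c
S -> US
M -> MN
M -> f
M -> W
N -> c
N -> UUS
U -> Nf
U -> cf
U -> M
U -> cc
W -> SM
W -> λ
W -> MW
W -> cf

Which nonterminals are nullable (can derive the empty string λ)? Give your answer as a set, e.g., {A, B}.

{M, U, W}

Directly nullable (have an ε-rule): {W}.
M is nullable via M -> W (every symbol on the right is already known nullable).
U is nullable via U -> M (every symbol on the right is already known nullable).
Not nullable: N, S — each has a terminal in every rule's right-hand side or depends on a non-nullable symbol.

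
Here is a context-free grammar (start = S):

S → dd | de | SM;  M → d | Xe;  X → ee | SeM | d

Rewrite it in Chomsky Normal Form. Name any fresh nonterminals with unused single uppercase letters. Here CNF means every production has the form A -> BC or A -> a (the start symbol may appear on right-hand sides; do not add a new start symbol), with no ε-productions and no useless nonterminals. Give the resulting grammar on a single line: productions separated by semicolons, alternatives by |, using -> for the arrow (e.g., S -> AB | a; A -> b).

No ε-productions.
No unit productions to eliminate.
TERM: introduce B -> d, A -> e and substitute in every rule of length ≥2.
BIN: X -> SAM becomes X -> SC, C -> AM.

S -> BA | BB | SM; A -> e; B -> d; C -> AM; M -> d | XA; X -> d | AA | SC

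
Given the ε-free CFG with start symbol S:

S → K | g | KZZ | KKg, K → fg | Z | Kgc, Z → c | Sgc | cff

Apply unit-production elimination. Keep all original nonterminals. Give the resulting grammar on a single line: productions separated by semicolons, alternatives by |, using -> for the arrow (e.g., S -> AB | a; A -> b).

S -> c | g | fg | KKg | KZZ | Kgc | Sgc | cff; K -> c | fg | Kgc | Sgc | cff; Z -> c | Sgc | cff

Unit productions: K->Z, S->K.
Unit pairs (A ⇒* B via units): (K,Z), (S,K), (S,Z).
S: inherits non-unit rules of {K, S, Z} → KKg | KZZ | Kgc | Sgc | c | cff | fg | g.
K: inherits non-unit rules of {K, Z} → Kgc | Sgc | c | cff | fg.
Z: inherits non-unit rules of {Z} → Sgc | c | cff.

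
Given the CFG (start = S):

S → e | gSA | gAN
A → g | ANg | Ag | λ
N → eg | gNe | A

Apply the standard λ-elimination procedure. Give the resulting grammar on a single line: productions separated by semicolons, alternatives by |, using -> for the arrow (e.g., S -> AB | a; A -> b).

Nullable set: {A, N}.
S -> gAN: A, N nullable, giving g | gA | gAN | gN.
S -> gSA: A nullable, giving gS | gSA.
Drop A -> λ.
A -> ANg: A, N nullable, giving ANg | Ag | Ng | g.
A -> Ag: A nullable, giving Ag | g.
N -> A: A nullable, giving A.
N -> gNe: N nullable, giving gNe | ge.
Unchanged (no nullable symbols): S -> e; A -> g; N -> eg.

S -> e | g | gA | gN | gS | gAN | gSA; A -> g | Ag | Ng | ANg; N -> A | eg | ge | gNe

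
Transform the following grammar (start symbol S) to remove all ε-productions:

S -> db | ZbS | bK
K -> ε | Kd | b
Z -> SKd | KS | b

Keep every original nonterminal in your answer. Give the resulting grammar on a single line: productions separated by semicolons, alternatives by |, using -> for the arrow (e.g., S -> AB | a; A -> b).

Nullable set: {K}.
S -> bK: K nullable, giving b | bK.
Drop K -> ε.
K -> Kd: K nullable, giving Kd | d.
Z -> KS: K nullable, giving KS | S.
Z -> SKd: K nullable, giving SKd | Sd.
Unchanged (no nullable symbols): S -> ZbS; S -> db; K -> b; Z -> b.

S -> b | bK | db | ZbS; K -> b | d | Kd; Z -> S | b | KS | Sd | SKd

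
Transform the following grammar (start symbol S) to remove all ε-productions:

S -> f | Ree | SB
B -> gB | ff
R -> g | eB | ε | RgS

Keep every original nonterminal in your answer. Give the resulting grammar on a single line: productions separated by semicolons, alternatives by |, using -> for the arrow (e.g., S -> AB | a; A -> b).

S -> f | SB | ee | Ree; B -> ff | gB; R -> g | eB | gS | RgS

Nullable set: {R}.
S -> Ree: R nullable, giving Ree | ee.
Drop R -> ε.
R -> RgS: R nullable, giving RgS | gS.
Unchanged (no nullable symbols): S -> SB; S -> f; B -> ff; B -> gB; R -> eB; R -> g.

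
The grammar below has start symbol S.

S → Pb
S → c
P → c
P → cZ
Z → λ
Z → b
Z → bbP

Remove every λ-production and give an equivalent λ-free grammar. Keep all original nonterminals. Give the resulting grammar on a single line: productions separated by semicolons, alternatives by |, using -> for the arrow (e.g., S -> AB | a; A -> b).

Nullable set: {Z}.
P -> cZ: Z nullable, giving c | cZ.
Drop Z -> λ.
Unchanged (no nullable symbols): S -> Pb; S -> c; P -> c; Z -> b; Z -> bbP.

S -> c | Pb; P -> c | cZ; Z -> b | bbP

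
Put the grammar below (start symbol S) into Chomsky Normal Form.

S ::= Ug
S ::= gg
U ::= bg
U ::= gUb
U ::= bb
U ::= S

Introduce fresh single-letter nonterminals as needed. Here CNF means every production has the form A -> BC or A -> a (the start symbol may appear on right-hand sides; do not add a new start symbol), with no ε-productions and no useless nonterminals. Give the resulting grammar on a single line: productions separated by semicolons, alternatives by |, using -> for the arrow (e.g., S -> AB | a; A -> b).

No ε-productions.
After unit-elimination: S -> Ug | gg; U -> Ug | bb | bg | gg | gUb.
TERM: introduce B -> b, A -> g and substitute in every rule of length ≥2.
BIN: U -> AUB becomes U -> AC, C -> UB.

S -> AA | UA; A -> g; B -> b; C -> UB; U -> AA | AC | BA | BB | UA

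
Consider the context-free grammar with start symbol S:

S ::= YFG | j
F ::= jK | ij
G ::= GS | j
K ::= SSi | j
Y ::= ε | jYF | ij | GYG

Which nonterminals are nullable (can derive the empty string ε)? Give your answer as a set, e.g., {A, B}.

Directly nullable (have an ε-rule): {Y}.
Not nullable: F, G, K, S — each has a terminal in every rule's right-hand side or depends on a non-nullable symbol.

{Y}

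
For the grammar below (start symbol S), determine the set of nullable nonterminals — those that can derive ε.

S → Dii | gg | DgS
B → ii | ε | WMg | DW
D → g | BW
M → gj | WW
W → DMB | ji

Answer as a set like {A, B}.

Directly nullable (have an ε-rule): {B}.
Not nullable: D, M, S, W — each has a terminal in every rule's right-hand side or depends on a non-nullable symbol.

{B}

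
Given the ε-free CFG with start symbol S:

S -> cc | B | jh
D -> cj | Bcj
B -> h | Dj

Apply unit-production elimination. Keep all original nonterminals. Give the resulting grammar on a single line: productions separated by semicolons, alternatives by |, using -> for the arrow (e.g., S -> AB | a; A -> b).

Unit productions: S->B.
Unit pairs (A ⇒* B via units): (S,B).
S: inherits non-unit rules of {B, S} → Dj | cc | h | jh.
B: inherits non-unit rules of {B} → Dj | h.
D: inherits non-unit rules of {D} → Bcj | cj.

S -> h | Dj | cc | jh; B -> h | Dj; D -> cj | Bcj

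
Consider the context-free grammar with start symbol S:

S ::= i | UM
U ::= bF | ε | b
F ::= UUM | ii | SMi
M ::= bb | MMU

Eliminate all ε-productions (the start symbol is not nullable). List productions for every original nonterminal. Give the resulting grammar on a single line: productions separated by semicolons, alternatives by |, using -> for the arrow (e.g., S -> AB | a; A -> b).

S -> M | i | UM; F -> M | UM | ii | SMi | UUM; M -> MM | bb | MMU; U -> b | bF

Nullable set: {U}.
S -> UM: U nullable, giving M | UM.
F -> UUM: U, U nullable, giving M | UM | UUM.
M -> MMU: U nullable, giving MM | MMU.
Drop U -> ε.
Unchanged (no nullable symbols): S -> i; F -> SMi; F -> ii; M -> bb; U -> b; U -> bF.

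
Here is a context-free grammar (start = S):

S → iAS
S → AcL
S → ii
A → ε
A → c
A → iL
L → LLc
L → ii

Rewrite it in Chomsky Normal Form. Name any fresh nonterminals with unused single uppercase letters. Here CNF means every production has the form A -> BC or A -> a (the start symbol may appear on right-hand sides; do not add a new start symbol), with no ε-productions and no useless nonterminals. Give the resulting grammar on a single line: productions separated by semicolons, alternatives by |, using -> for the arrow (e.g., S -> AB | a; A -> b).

Nullable: {A}; after ε-elimination: S -> cL | iS | ii | AcL | iAS; A -> c | iL; L -> ii | LLc.
No unit productions to eliminate.
TERM: introduce C -> c, B -> i and substitute in every rule of length ≥2.
BIN: L -> LLC becomes L -> LD, D -> LC; S -> ACL becomes S -> AE, E -> CL; S -> BAS becomes S -> BF, F -> AS.

S -> AE | BB | BF | BS | CL; A -> c | BL; B -> i; C -> c; D -> LC; E -> CL; F -> AS; L -> BB | LD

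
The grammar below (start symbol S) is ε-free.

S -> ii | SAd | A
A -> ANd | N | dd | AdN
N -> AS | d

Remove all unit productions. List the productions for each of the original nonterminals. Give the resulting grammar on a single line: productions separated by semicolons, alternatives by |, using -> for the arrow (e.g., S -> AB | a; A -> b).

Unit productions: A->N, S->A.
Unit pairs (A ⇒* B via units): (A,N), (S,A), (S,N).
S: inherits non-unit rules of {A, N, S} → ANd | AS | AdN | SAd | d | dd | ii.
A: inherits non-unit rules of {A, N} → ANd | AS | AdN | d | dd.
N: inherits non-unit rules of {N} → AS | d.

S -> d | AS | dd | ii | ANd | AdN | SAd; A -> d | AS | dd | ANd | AdN; N -> d | AS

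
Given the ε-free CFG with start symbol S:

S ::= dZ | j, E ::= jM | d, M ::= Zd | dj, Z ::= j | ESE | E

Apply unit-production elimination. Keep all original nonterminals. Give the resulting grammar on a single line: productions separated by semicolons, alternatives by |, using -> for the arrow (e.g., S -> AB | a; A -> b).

S -> j | dZ; E -> d | jM; M -> Zd | dj; Z -> d | j | jM | ESE

Unit productions: Z->E.
Unit pairs (A ⇒* B via units): (Z,E).
S: inherits non-unit rules of {S} → dZ | j.
E: inherits non-unit rules of {E} → d | jM.
M: inherits non-unit rules of {M} → Zd | dj.
Z: inherits non-unit rules of {E, Z} → ESE | d | j | jM.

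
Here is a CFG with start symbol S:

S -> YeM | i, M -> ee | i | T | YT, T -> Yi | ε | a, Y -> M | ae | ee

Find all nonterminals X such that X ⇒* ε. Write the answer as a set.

{M, T, Y}

Directly nullable (have an ε-rule): {T}.
M is nullable via M -> T (every symbol on the right is already known nullable).
Y is nullable via Y -> M (every symbol on the right is already known nullable).
Not nullable: S — each has a terminal in every rule's right-hand side or depends on a non-nullable symbol.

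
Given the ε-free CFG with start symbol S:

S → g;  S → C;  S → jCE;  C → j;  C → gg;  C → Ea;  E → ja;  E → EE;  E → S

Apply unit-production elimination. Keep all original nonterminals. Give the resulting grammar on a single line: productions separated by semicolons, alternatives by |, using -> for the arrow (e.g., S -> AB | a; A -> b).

Unit productions: E->S, S->C.
Unit pairs (A ⇒* B via units): (E,C), (E,S), (S,C).
S: inherits non-unit rules of {C, S} → Ea | g | gg | j | jCE.
C: inherits non-unit rules of {C} → Ea | gg | j.
E: inherits non-unit rules of {C, E, S} → EE | Ea | g | gg | j | jCE | ja.

S -> g | j | Ea | gg | jCE; C -> j | Ea | gg; E -> g | j | EE | Ea | gg | ja | jCE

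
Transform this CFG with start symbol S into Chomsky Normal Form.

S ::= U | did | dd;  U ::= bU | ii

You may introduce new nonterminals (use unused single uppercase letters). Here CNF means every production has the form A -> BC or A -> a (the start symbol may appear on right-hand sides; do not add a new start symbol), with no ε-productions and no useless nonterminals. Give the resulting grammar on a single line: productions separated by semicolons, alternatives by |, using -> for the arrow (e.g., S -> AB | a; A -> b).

S -> AU | BB | BD | CC; A -> b; B -> d; C -> i; D -> CB; U -> AU | CC

No ε-productions.
After unit-elimination: S -> bU | dd | ii | did; U -> bU | ii.
TERM: introduce A -> b, B -> d, C -> i and substitute in every rule of length ≥2.
BIN: S -> BCB becomes S -> BD, D -> CB.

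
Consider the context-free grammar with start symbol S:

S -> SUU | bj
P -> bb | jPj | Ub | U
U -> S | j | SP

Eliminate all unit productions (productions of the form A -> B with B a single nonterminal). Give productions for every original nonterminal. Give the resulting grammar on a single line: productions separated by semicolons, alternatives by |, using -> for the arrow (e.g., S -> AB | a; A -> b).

Unit productions: P->U, U->S.
Unit pairs (A ⇒* B via units): (P,S), (P,U), (U,S).
S: inherits non-unit rules of {S} → SUU | bj.
P: inherits non-unit rules of {P, S, U} → SP | SUU | Ub | bb | bj | j | jPj.
U: inherits non-unit rules of {S, U} → SP | SUU | bj | j.

S -> bj | SUU; P -> j | SP | Ub | bb | bj | SUU | jPj; U -> j | SP | bj | SUU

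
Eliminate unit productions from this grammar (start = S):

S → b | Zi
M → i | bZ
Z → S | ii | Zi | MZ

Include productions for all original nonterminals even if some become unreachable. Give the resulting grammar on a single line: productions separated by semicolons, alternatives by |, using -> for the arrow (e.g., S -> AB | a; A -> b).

S -> b | Zi; M -> i | bZ; Z -> b | MZ | Zi | ii

Unit productions: Z->S.
Unit pairs (A ⇒* B via units): (Z,S).
S: inherits non-unit rules of {S} → Zi | b.
M: inherits non-unit rules of {M} → bZ | i.
Z: inherits non-unit rules of {S, Z} → MZ | Zi | b | ii.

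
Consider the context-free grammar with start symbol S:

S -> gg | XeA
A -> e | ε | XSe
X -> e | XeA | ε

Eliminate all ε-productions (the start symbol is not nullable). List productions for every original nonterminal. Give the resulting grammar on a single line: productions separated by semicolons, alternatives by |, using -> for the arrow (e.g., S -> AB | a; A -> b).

Nullable set: {A, X}.
S -> XeA: X, A nullable, giving Xe | XeA | e | eA.
Drop A -> ε.
A -> XSe: X nullable, giving Se | XSe.
Drop X -> ε.
X -> XeA: X, A nullable, giving Xe | XeA | e | eA.
Unchanged (no nullable symbols): S -> gg; A -> e; X -> e.

S -> e | Xe | eA | gg | XeA; A -> e | Se | XSe; X -> e | Xe | eA | XeA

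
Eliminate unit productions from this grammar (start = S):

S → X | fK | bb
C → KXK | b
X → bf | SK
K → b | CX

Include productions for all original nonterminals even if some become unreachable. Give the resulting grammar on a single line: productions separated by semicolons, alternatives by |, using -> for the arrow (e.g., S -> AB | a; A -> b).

Unit productions: S->X.
Unit pairs (A ⇒* B via units): (S,X).
S: inherits non-unit rules of {S, X} → SK | bb | bf | fK.
C: inherits non-unit rules of {C} → KXK | b.
K: inherits non-unit rules of {K} → CX | b.
X: inherits non-unit rules of {X} → SK | bf.

S -> SK | bb | bf | fK; C -> b | KXK; K -> b | CX; X -> SK | bf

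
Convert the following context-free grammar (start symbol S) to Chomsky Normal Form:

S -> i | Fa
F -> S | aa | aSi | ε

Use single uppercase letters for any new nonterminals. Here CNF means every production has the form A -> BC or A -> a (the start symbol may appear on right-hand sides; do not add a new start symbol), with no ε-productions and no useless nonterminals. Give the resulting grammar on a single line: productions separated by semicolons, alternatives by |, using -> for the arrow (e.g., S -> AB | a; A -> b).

Nullable: {F}; after ε-elimination: S -> a | i | Fa; F -> S | aa | aSi.
After unit-elimination: S -> a | i | Fa; F -> a | i | Fa | aa | aSi.
TERM: introduce A -> a, B -> i and substitute in every rule of length ≥2.
BIN: F -> ASB becomes F -> AC, C -> SB.

S -> a | i | FA; A -> a; B -> i; C -> SB; F -> a | i | AA | AC | FA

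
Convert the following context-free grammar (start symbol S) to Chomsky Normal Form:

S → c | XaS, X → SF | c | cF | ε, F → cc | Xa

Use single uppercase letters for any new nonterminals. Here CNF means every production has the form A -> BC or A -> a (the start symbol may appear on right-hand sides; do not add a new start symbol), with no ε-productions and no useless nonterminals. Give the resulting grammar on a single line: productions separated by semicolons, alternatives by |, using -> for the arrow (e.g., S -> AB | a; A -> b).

S -> c | AS | XC; A -> a; B -> c; C -> AS; F -> a | BB | XA; X -> c | BF | SF

Nullable: {X}; after ε-elimination: S -> c | aS | XaS; F -> a | Xa | cc; X -> c | SF | cF.
No unit productions to eliminate.
TERM: introduce A -> a, B -> c and substitute in every rule of length ≥2.
BIN: S -> XAS becomes S -> XC, C -> AS.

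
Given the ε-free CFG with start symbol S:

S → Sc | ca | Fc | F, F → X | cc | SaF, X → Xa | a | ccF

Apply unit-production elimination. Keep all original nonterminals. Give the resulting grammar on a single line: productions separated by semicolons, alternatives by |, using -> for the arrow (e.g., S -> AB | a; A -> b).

Unit productions: F->X, S->F.
Unit pairs (A ⇒* B via units): (F,X), (S,F), (S,X).
S: inherits non-unit rules of {F, S, X} → Fc | SaF | Sc | Xa | a | ca | cc | ccF.
F: inherits non-unit rules of {F, X} → SaF | Xa | a | cc | ccF.
X: inherits non-unit rules of {X} → Xa | a | ccF.

S -> a | Fc | Sc | Xa | ca | cc | SaF | ccF; F -> a | Xa | cc | SaF | ccF; X -> a | Xa | ccF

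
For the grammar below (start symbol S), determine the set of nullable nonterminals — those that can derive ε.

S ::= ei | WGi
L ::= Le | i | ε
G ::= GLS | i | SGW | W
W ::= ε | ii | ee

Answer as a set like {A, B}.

Directly nullable (have an ε-rule): {L, W}.
G is nullable via G -> W (every symbol on the right is already known nullable).
Not nullable: S — each has a terminal in every rule's right-hand side or depends on a non-nullable symbol.

{G, L, W}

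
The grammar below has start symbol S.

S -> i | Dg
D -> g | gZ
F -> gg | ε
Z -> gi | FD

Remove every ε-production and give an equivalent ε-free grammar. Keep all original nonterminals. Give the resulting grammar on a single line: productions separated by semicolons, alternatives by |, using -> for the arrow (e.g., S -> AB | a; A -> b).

Nullable set: {F}.
Drop F -> ε.
Z -> FD: F nullable, giving D | FD.
Unchanged (no nullable symbols): S -> Dg; S -> i; D -> g; D -> gZ; F -> gg; Z -> gi.

S -> i | Dg; D -> g | gZ; F -> gg; Z -> D | FD | gi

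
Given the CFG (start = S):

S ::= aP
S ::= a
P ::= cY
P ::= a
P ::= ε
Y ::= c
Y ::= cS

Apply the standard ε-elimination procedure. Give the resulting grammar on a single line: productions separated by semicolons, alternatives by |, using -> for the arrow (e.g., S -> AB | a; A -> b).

S -> a | aP; P -> a | cY; Y -> c | cS

Nullable set: {P}.
S -> aP: P nullable, giving a | aP.
Drop P -> ε.
Unchanged (no nullable symbols): S -> a; P -> a; P -> cY; Y -> c; Y -> cS.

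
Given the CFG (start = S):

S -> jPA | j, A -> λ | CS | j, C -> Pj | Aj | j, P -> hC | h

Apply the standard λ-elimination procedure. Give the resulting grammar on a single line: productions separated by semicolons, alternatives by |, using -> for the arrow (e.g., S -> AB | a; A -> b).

Nullable set: {A}.
S -> jPA: A nullable, giving jP | jPA.
Drop A -> λ.
C -> Aj: A nullable, giving Aj | j.
Unchanged (no nullable symbols): S -> j; A -> CS; A -> j; C -> Pj; C -> j; P -> h; P -> hC.

S -> j | jP | jPA; A -> j | CS; C -> j | Aj | Pj; P -> h | hC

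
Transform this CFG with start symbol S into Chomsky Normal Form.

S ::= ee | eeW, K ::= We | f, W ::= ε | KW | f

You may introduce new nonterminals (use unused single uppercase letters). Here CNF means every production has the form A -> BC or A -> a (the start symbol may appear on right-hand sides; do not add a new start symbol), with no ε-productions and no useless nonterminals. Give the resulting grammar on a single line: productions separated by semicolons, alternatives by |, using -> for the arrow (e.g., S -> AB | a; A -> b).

S -> AA | AB; A -> e; B -> AW; K -> e | f | WA; W -> e | f | KW | WA

Nullable: {W}; after ε-elimination: S -> ee | eeW; K -> e | f | We; W -> K | f | KW.
After unit-elimination: S -> ee | eeW; K -> e | f | We; W -> e | f | KW | We.
TERM: introduce A -> e and substitute in every rule of length ≥2.
BIN: S -> AAW becomes S -> AB, B -> AW.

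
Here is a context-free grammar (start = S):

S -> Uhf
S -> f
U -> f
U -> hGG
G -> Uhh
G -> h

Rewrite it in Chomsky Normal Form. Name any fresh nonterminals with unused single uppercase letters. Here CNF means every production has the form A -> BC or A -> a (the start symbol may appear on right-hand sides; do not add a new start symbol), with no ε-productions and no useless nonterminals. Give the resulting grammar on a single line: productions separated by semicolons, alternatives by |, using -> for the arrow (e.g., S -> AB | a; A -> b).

No ε-productions.
No unit productions to eliminate.
TERM: introduce B -> f, A -> h and substitute in every rule of length ≥2.
BIN: G -> UAA becomes G -> UC, C -> AA; S -> UAB becomes S -> UD, D -> AB; U -> AGG becomes U -> AE, E -> GG.

S -> f | UD; A -> h; B -> f; C -> AA; D -> AB; E -> GG; G -> h | UC; U -> f | AE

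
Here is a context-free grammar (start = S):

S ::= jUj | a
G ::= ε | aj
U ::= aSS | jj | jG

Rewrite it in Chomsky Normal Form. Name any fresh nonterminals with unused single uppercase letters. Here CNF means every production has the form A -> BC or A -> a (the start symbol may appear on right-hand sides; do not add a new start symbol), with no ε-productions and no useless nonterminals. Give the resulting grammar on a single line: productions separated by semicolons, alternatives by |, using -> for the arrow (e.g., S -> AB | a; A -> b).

S -> a | BC; A -> a; B -> j; C -> UB; D -> SS; G -> AB; U -> j | AD | BB | BG

Nullable: {G}; after ε-elimination: S -> a | jUj; G -> aj; U -> j | jG | jj | aSS.
No unit productions to eliminate.
TERM: introduce A -> a, B -> j and substitute in every rule of length ≥2.
BIN: S -> BUB becomes S -> BC, C -> UB; U -> ASS becomes U -> AD, D -> SS.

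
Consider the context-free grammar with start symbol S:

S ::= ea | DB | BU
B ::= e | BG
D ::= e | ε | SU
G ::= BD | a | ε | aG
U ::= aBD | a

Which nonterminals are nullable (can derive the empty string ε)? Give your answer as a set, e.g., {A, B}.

Directly nullable (have an ε-rule): {D, G}.
Not nullable: B, S, U — each has a terminal in every rule's right-hand side or depends on a non-nullable symbol.

{D, G}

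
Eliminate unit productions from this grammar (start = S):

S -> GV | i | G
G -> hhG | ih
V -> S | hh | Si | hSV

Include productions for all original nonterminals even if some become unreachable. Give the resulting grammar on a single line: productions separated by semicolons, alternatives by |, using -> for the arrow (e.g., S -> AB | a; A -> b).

S -> i | GV | ih | hhG; G -> ih | hhG; V -> i | GV | Si | hh | ih | hSV | hhG

Unit productions: S->G, V->S.
Unit pairs (A ⇒* B via units): (S,G), (V,G), (V,S).
S: inherits non-unit rules of {G, S} → GV | hhG | i | ih.
G: inherits non-unit rules of {G} → hhG | ih.
V: inherits non-unit rules of {G, S, V} → GV | Si | hSV | hh | hhG | i | ih.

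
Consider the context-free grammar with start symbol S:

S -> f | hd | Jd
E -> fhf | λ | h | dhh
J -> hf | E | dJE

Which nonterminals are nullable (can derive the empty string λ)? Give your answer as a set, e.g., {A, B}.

{E, J}

Directly nullable (have an ε-rule): {E}.
J is nullable via J -> E (every symbol on the right is already known nullable).
Not nullable: S — each has a terminal in every rule's right-hand side or depends on a non-nullable symbol.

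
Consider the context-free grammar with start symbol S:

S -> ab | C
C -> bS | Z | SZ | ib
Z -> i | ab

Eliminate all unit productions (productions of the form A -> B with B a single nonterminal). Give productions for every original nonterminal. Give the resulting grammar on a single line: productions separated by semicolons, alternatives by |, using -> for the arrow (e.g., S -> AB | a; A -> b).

S -> i | SZ | ab | bS | ib; C -> i | SZ | ab | bS | ib; Z -> i | ab

Unit productions: C->Z, S->C.
Unit pairs (A ⇒* B via units): (C,Z), (S,C), (S,Z).
S: inherits non-unit rules of {C, S, Z} → SZ | ab | bS | i | ib.
C: inherits non-unit rules of {C, Z} → SZ | ab | bS | i | ib.
Z: inherits non-unit rules of {Z} → ab | i.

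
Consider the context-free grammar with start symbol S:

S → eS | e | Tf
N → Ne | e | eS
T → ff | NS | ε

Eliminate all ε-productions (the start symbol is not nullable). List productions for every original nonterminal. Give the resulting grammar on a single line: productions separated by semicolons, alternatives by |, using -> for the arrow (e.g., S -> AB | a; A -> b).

S -> e | f | Tf | eS; N -> e | Ne | eS; T -> NS | ff

Nullable set: {T}.
S -> Tf: T nullable, giving Tf | f.
Drop T -> ε.
Unchanged (no nullable symbols): S -> e; S -> eS; N -> Ne; N -> e; N -> eS; T -> NS; T -> ff.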